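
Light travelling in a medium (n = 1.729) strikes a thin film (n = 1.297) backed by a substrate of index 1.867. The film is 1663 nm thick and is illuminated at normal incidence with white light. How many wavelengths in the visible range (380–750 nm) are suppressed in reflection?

6

Ray reflecting at the top interface goes from n = 1.729 toward n = 1.297: no phase shift.
At the lower boundary (n = 1.297 to n = 1.867) the reflected ray undergoes a half-wave phase shift.
Exactly one π shift → a net half-wave offset.
With one net inversion, destructive interference in reflection requires 2 n t = m λ.
λ = 2 n t / m = 4314 / m nm.
m=5: 863 nm (IR); m=6: 719 nm (visible); m=7: 616 nm (visible); m=8: 539 nm (visible); m=9: 479 nm (visible); m=10: 431 nm (visible); m=11: 392 nm (visible); m=12: 359 nm (UV).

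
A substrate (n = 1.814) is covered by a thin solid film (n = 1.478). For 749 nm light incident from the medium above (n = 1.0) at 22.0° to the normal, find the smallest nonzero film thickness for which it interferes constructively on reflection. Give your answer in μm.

Ray reflecting at the top interface goes from n = 1.0 toward n = 1.478: a half-wave phase shift.
Bottom surface (1.478 → 1.814): reflection off a higher-index medium gives a half-wave phase shift.
Net: no relative phase inversion (both shifts match).
With no net inversion, constructive interference in reflection requires 2 n t cos θ_r = m λ.
Snell's law: 1.0 sin 22.0° = 1.478 sin θ_r → sin θ_r = 0.253, cos θ_r = 0.967.
Minimum nonzero at m = 1: t = λ / (2 n cos θ_r) = 749 / (2 × 1.478 × 0.967) = 262 nm.

0.262 μm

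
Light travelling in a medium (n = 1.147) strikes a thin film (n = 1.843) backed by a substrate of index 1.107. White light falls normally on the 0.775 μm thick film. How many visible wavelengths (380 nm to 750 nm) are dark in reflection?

4

At the upper boundary (n = 1.147 to n = 1.843) the reflected ray undergoes a half-wave phase shift.
Bottom surface (1.843 → 1.107): reflection off a lower-index medium gives no phase shift.
Net: one phase inversion between the two reflected rays.
For dark reflection here: 2 n t = m λ.
λ = 2 n t / m = 2857 / m nm.
m=3: 952 nm (IR); m=4: 714 nm (visible); m=5: 571 nm (visible); m=6: 476 nm (visible); m=7: 408 nm (visible); m=8: 357 nm (UV).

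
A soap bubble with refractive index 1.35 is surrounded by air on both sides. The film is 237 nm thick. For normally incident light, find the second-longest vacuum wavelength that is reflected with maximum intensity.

427 nm

Ray reflecting at the top interface goes from n = 1.0 toward n = 1.35: a half-wave phase shift.
Ray reflecting at the bottom interface goes from n = 1.35 toward n = 1.0: no phase shift.
Net: one phase inversion between the two reflected rays.
For strong reflection here: 2 n t = (m + ½) λ.
λ = 2 n t / (m + ½). The second-longest wavelength is m = 1: λ = 2 × 1.35 × 237 / 1.50 = 427 nm.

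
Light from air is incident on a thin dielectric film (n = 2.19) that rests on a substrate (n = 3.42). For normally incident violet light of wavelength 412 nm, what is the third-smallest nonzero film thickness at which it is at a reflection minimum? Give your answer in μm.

0.235 μm

Ray reflecting at the top interface goes from n = 1.0 toward n = 2.19: a half-wave phase shift.
At the lower boundary (n = 2.19 to n = 3.42) the reflected ray undergoes a half-wave phase shift.
Net: no relative phase inversion (both shifts match).
For dark reflection here: 2 n t = (m + ½) λ.
The third-smallest nonzero thickness corresponds to m = 2: t = (m + ½) λ / (2 n) = 2.50 × 412 / (2 × 2.19) = 235 nm.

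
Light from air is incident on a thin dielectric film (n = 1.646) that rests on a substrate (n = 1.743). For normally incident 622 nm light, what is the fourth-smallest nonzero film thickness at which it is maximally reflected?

Ray reflecting at the top interface goes from n = 1.0 toward n = 1.646: a half-wave phase shift.
At the lower boundary (n = 1.646 to n = 1.743) the reflected ray undergoes a half-wave phase shift.
Net: no relative phase inversion (both shifts match).
With no net inversion, constructive interference in reflection requires 2 n t = m λ.
The fourth-smallest nonzero thickness corresponds to m = 4: t = m λ / (2 n) = 4.00 × 622 / (2 × 1.646) = 756 nm.

756 nm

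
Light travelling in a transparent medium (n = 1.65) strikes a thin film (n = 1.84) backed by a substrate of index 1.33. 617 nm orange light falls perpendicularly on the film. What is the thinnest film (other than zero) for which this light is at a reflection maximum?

Top surface (1.65 → 1.84): reflection off a higher-index medium gives a half-wave phase shift.
At the lower boundary (n = 1.84 to n = 1.33) the reflected ray undergoes no phase shift.
Net: one phase inversion between the two reflected rays.
For strong reflection here: 2 n t = (m + ½) λ.
Minimum at m = 0: t = λ / (4 n) = 617 / (4 × 1.84) = 83.8 nm.

83.8 nm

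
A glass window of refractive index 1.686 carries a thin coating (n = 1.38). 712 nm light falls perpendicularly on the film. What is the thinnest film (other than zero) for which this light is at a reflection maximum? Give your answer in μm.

0.258 μm

At the upper boundary (n = 1.0 to n = 1.38) the reflected ray undergoes a half-wave phase shift.
Bottom surface (1.38 → 1.686): reflection off a higher-index medium gives a half-wave phase shift.
Zero or two π shifts → no net half-wave offset.
With no net inversion, constructive interference in reflection requires 2 n t = m λ.
Minimum nonzero at m = 1: t = λ / (2 n) = 712 / (2 × 1.38) = 258 nm.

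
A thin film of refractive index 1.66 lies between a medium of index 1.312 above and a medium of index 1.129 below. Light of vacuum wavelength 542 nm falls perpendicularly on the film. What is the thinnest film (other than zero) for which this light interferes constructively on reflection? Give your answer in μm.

0.0816 μm

Top surface (1.312 → 1.66): reflection off a higher-index medium gives a half-wave phase shift.
Bottom surface (1.66 → 1.129): reflection off a lower-index medium gives no phase shift.
Net: one phase inversion between the two reflected rays.
For bright reflection here: 2 n t = (m + ½) λ.
Minimum at m = 0: t = λ / (4 n) = 542 / (4 × 1.66) = 81.6 nm.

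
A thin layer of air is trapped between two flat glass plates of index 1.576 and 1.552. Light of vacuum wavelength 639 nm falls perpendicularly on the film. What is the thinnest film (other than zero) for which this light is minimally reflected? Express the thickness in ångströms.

At the upper boundary (n = 1.576 to n = 1.0) the reflected ray undergoes no phase shift.
At the lower boundary (n = 1.0 to n = 1.552) the reflected ray undergoes a half-wave phase shift.
The two reflections differ by half a wavelength.
With one net inversion, destructive interference in reflection requires 2 n t = m λ.
Minimum nonzero at m = 1: t = λ / (2 n) = 639 / (2 × 1.0) = 320 nm.

3195 Å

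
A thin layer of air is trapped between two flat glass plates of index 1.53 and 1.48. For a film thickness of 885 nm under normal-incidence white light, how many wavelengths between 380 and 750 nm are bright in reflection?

3

Ray reflecting at the top interface goes from n = 1.53 toward n = 1.0: no phase shift.
Ray reflecting at the bottom interface goes from n = 1.0 toward n = 1.48: a half-wave phase shift.
Net: one phase inversion between the two reflected rays.
For maximum reflection here: 2 n t = (m + ½) λ.
λ = 2 n t / (m + ½) = 1770 / (m + ½) nm.
m=1: 1180 nm (IR); m=2: 708 nm (visible); m=3: 506 nm (visible); m=4: 393 nm (visible); m=5: 322 nm (UV).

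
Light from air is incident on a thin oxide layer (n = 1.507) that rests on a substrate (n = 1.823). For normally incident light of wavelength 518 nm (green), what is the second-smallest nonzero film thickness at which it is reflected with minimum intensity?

258 nm

Ray reflecting at the top interface goes from n = 1.0 toward n = 1.507: a half-wave phase shift.
At the lower boundary (n = 1.507 to n = 1.823) the reflected ray undergoes a half-wave phase shift.
Zero or two π shifts → no net half-wave offset.
For dark reflection here: 2 n t = (m + ½) λ.
The second-smallest nonzero thickness corresponds to m = 1: t = (m + ½) λ / (2 n) = 1.50 × 518 / (2 × 1.507) = 258 nm.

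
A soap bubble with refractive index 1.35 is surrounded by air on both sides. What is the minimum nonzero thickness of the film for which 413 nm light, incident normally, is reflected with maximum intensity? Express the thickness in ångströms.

765 Å

At the upper boundary (n = 1.0 to n = 1.35) the reflected ray undergoes a half-wave phase shift.
At the lower boundary (n = 1.35 to n = 1.0) the reflected ray undergoes no phase shift.
The two reflections differ by half a wavelength.
So the condition for constructive reflection is 2 n t = (m + ½) λ.
Minimum at m = 0: t = λ / (4 n) = 413 / (4 × 1.35) = 76.5 nm.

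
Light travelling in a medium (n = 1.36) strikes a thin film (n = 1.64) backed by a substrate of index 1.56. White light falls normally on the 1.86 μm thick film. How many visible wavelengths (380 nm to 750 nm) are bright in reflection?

8

At the upper boundary (n = 1.36 to n = 1.64) the reflected ray undergoes a half-wave phase shift.
At the lower boundary (n = 1.64 to n = 1.56) the reflected ray undergoes no phase shift.
The two reflections differ by half a wavelength.
With one net inversion, constructive interference in reflection requires 2 n t = (m + ½) λ.
λ = 2 n t / (m + ½) = 6101 / (m + ½) nm.
m=7: 813 nm (IR); m=8: 718 nm (visible); m=9: 642 nm (visible); m=10: 581 nm (visible); m=11: 531 nm (visible); m=12: 488 nm (visible); m=13: 452 nm (visible); m=14: 421 nm (visible); m=15: 394 nm (visible); m=16: 370 nm (UV).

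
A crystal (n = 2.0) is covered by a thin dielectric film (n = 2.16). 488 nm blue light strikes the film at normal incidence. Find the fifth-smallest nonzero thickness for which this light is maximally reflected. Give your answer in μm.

0.508 μm

Top surface (1.0 → 2.16): reflection off a higher-index medium gives a half-wave phase shift.
At the lower boundary (n = 2.16 to n = 2.0) the reflected ray undergoes no phase shift.
The two reflections differ by half a wavelength.
So the condition for constructive reflection is 2 n t = (m + ½) λ.
The fifth-smallest nonzero thickness corresponds to m = 4: t = (m + ½) λ / (2 n) = 4.50 × 488 / (2 × 2.16) = 508 nm.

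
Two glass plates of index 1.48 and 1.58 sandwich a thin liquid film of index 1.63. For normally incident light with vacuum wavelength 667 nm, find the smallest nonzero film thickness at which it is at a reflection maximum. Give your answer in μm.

Top surface (1.48 → 1.63): reflection off a higher-index medium gives a half-wave phase shift.
Ray reflecting at the bottom interface goes from n = 1.63 toward n = 1.58: no phase shift.
The two reflections differ by half a wavelength.
For bright reflection here: 2 n t = (m + ½) λ.
Minimum at m = 0: t = λ / (4 n) = 667 / (4 × 1.63) = 102 nm.

0.102 μm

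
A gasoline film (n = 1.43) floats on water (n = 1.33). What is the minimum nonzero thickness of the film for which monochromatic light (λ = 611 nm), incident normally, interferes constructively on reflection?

Top surface (1.0 → 1.43): reflection off a higher-index medium gives a half-wave phase shift.
Ray reflecting at the bottom interface goes from n = 1.43 toward n = 1.33: no phase shift.
Net: one phase inversion between the two reflected rays.
For maximum reflection here: 2 n t = (m + ½) λ.
Minimum at m = 0: t = λ / (4 n) = 611 / (4 × 1.43) = 107 nm.

107 nm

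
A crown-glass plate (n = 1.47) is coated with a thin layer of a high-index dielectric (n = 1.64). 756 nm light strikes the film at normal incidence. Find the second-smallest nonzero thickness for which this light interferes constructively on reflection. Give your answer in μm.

Top surface (1.0 → 1.64): reflection off a higher-index medium gives a half-wave phase shift.
At the lower boundary (n = 1.64 to n = 1.47) the reflected ray undergoes no phase shift.
The two reflections differ by half a wavelength.
For strong reflection here: 2 n t = (m + ½) λ.
The second-smallest nonzero thickness corresponds to m = 1: t = (m + ½) λ / (2 n) = 1.50 × 756 / (2 × 1.64) = 346 nm.

0.346 μm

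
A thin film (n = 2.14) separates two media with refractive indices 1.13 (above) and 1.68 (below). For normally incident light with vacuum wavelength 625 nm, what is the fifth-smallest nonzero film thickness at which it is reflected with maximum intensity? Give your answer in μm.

Ray reflecting at the top interface goes from n = 1.13 toward n = 2.14: a half-wave phase shift.
Ray reflecting at the bottom interface goes from n = 2.14 toward n = 1.68: no phase shift.
Exactly one π shift → a net half-wave offset.
For maximum reflection here: 2 n t = (m + ½) λ.
The fifth-smallest nonzero thickness corresponds to m = 4: t = (m + ½) λ / (2 n) = 4.50 × 625 / (2 × 2.14) = 657 nm.

0.657 μm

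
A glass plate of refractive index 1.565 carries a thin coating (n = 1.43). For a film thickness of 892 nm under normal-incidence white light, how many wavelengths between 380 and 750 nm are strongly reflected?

3

Top surface (1.0 → 1.43): reflection off a higher-index medium gives a half-wave phase shift.
Ray reflecting at the bottom interface goes from n = 1.43 toward n = 1.565: a half-wave phase shift.
Net: no relative phase inversion (both shifts match).
So the condition for constructive reflection is 2 n t = m λ.
λ = 2 n t / m = 2551 / m nm.
m=3: 850 nm (IR); m=4: 638 nm (visible); m=5: 510 nm (visible); m=6: 425 nm (visible); m=7: 364 nm (UV).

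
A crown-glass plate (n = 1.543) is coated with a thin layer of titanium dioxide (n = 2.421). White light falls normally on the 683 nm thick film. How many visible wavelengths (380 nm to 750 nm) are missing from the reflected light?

4

At the upper boundary (n = 1.0 to n = 2.421) the reflected ray undergoes a half-wave phase shift.
Ray reflecting at the bottom interface goes from n = 2.421 toward n = 1.543: no phase shift.
Net: one phase inversion between the two reflected rays.
So the condition for destructive reflection is 2 n t = m λ.
λ = 2 n t / m = 3307 / m nm.
m=4: 827 nm (IR); m=5: 661 nm (visible); m=6: 551 nm (visible); m=7: 472 nm (visible); m=8: 413 nm (visible); m=9: 367 nm (UV).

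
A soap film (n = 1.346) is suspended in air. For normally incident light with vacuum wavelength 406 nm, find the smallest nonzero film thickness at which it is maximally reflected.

75.4 nm

Top surface (1.0 → 1.346): reflection off a higher-index medium gives a half-wave phase shift.
Bottom surface (1.346 → 1.0): reflection off a lower-index medium gives no phase shift.
The two reflections differ by half a wavelength.
For strong reflection here: 2 n t = (m + ½) λ.
Minimum at m = 0: t = λ / (4 n) = 406 / (4 × 1.346) = 75.4 nm.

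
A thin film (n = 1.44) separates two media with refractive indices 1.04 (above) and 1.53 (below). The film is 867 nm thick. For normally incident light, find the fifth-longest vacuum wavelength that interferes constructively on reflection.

499 nm

Ray reflecting at the top interface goes from n = 1.04 toward n = 1.44: a half-wave phase shift.
Ray reflecting at the bottom interface goes from n = 1.44 toward n = 1.53: a half-wave phase shift.
Zero or two π shifts → no net half-wave offset.
For strong reflection here: 2 n t = m λ.
λ = 2 n t / m. The fifth-longest wavelength is m = 5: λ = 2 × 1.44 × 867 / 5.00 = 499 nm.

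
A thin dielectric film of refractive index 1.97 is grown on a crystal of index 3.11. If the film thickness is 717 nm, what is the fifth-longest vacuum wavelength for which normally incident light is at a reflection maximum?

At the upper boundary (n = 1.0 to n = 1.97) the reflected ray undergoes a half-wave phase shift.
Ray reflecting at the bottom interface goes from n = 1.97 toward n = 3.11: a half-wave phase shift.
Zero or two π shifts → no net half-wave offset.
With no net inversion, constructive interference in reflection requires 2 n t = m λ.
λ = 2 n t / m. The fifth-longest wavelength is m = 5: λ = 2 × 1.97 × 717 / 5.00 = 565 nm.

565 nm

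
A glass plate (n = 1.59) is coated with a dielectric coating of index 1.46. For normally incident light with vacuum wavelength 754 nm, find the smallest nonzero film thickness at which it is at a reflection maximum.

Ray reflecting at the top interface goes from n = 1.0 toward n = 1.46: a half-wave phase shift.
Bottom surface (1.46 → 1.59): reflection off a higher-index medium gives a half-wave phase shift.
The two reflections carry the same phase change, so no net offset.
So the condition for constructive reflection is 2 n t = m λ.
Minimum nonzero at m = 1: t = λ / (2 n) = 754 / (2 × 1.46) = 258 nm.

258 nm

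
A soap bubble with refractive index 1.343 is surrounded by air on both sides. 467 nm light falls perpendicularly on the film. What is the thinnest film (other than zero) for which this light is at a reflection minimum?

Ray reflecting at the top interface goes from n = 1.0 toward n = 1.343: a half-wave phase shift.
Ray reflecting at the bottom interface goes from n = 1.343 toward n = 1.0: no phase shift.
Net: one phase inversion between the two reflected rays.
With one net inversion, destructive interference in reflection requires 2 n t = m λ.
Minimum nonzero at m = 1: t = λ / (2 n) = 467 / (2 × 1.343) = 174 nm.

174 nm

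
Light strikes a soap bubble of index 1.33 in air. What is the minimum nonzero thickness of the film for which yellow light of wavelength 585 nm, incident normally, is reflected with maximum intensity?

110 nm

Ray reflecting at the top interface goes from n = 1.0 toward n = 1.33: a half-wave phase shift.
At the lower boundary (n = 1.33 to n = 1.0) the reflected ray undergoes no phase shift.
Net: one phase inversion between the two reflected rays.
So the condition for constructive reflection is 2 n t = (m + ½) λ.
Minimum at m = 0: t = λ / (4 n) = 585 / (4 × 1.33) = 110 nm.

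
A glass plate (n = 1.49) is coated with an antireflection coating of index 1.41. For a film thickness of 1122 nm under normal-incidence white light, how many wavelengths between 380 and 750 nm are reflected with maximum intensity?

Ray reflecting at the top interface goes from n = 1.0 toward n = 1.41: a half-wave phase shift.
Ray reflecting at the bottom interface goes from n = 1.41 toward n = 1.49: a half-wave phase shift.
Zero or two π shifts → no net half-wave offset.
With no net inversion, constructive interference in reflection requires 2 n t = m λ.
λ = 2 n t / m = 3164 / m nm.
m=4: 791 nm (IR); m=5: 633 nm (visible); m=6: 527 nm (visible); m=7: 452 nm (visible); m=8: 396 nm (visible); m=9: 352 nm (UV).

4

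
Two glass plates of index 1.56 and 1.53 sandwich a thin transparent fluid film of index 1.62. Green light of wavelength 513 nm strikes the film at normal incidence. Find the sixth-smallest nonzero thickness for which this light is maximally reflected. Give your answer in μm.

0.871 μm

At the upper boundary (n = 1.56 to n = 1.62) the reflected ray undergoes a half-wave phase shift.
Ray reflecting at the bottom interface goes from n = 1.62 toward n = 1.53: no phase shift.
Net: one phase inversion between the two reflected rays.
With one net inversion, constructive interference in reflection requires 2 n t = (m + ½) λ.
The sixth-smallest nonzero thickness corresponds to m = 5: t = (m + ½) λ / (2 n) = 5.50 × 513 / (2 × 1.62) = 871 nm.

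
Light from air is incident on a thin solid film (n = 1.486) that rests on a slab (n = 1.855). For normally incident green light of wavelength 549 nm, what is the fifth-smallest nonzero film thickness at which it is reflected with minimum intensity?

At the upper boundary (n = 1.0 to n = 1.486) the reflected ray undergoes a half-wave phase shift.
Ray reflecting at the bottom interface goes from n = 1.486 toward n = 1.855: a half-wave phase shift.
The two reflections carry the same phase change, so no net offset.
For weak reflection here: 2 n t = (m + ½) λ.
The fifth-smallest nonzero thickness corresponds to m = 4: t = (m + ½) λ / (2 n) = 4.50 × 549 / (2 × 1.486) = 831 nm.

831 nm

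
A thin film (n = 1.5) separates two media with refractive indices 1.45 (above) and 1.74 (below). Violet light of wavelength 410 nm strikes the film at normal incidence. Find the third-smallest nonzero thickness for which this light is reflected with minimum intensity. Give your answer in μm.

At the upper boundary (n = 1.45 to n = 1.5) the reflected ray undergoes a half-wave phase shift.
Ray reflecting at the bottom interface goes from n = 1.5 toward n = 1.74: a half-wave phase shift.
The two reflections carry the same phase change, so no net offset.
So the condition for destructive reflection is 2 n t = (m + ½) λ.
The third-smallest nonzero thickness corresponds to m = 2: t = (m + ½) λ / (2 n) = 2.50 × 410 / (2 × 1.5) = 342 nm.

0.342 μm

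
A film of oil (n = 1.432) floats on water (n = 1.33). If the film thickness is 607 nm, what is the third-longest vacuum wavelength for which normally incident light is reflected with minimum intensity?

Ray reflecting at the top interface goes from n = 1.0 toward n = 1.432: a half-wave phase shift.
Bottom surface (1.432 → 1.33): reflection off a lower-index medium gives no phase shift.
The two reflections differ by half a wavelength.
With one net inversion, destructive interference in reflection requires 2 n t = m λ.
λ = 2 n t / m. The third-longest wavelength is m = 3: λ = 2 × 1.432 × 607 / 3.00 = 579 nm.

579 nm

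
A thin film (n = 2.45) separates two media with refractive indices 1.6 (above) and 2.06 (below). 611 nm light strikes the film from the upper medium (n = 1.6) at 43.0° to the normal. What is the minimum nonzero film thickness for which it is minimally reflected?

139 nm

At the upper boundary (n = 1.6 to n = 2.45) the reflected ray undergoes a half-wave phase shift.
At the lower boundary (n = 2.45 to n = 2.06) the reflected ray undergoes no phase shift.
Exactly one π shift → a net half-wave offset.
With one net inversion, destructive interference in reflection requires 2 n t cos θ_r = m λ.
Snell's law: 1.6 sin 43.0° = 2.45 sin θ_r → sin θ_r = 0.445, cos θ_r = 0.895.
Minimum nonzero at m = 1: t = λ / (2 n cos θ_r) = 611 / (2 × 2.45 × 0.895) = 139 nm.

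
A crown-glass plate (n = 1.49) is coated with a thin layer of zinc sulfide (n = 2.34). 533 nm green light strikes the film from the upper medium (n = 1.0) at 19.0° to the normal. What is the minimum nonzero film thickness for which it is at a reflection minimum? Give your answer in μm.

0.115 μm

At the upper boundary (n = 1.0 to n = 2.34) the reflected ray undergoes a half-wave phase shift.
At the lower boundary (n = 2.34 to n = 1.49) the reflected ray undergoes no phase shift.
The two reflections differ by half a wavelength.
For minimum reflection here: 2 n t cos θ_r = m λ.
Snell's law: 1.0 sin 19.0° = 2.34 sin θ_r → sin θ_r = 0.139, cos θ_r = 0.990.
Minimum nonzero at m = 1: t = λ / (2 n cos θ_r) = 533 / (2 × 2.34 × 0.990) = 115 nm.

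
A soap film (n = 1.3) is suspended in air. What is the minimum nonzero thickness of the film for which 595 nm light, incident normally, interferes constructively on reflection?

At the upper boundary (n = 1.0 to n = 1.3) the reflected ray undergoes a half-wave phase shift.
At the lower boundary (n = 1.3 to n = 1.0) the reflected ray undergoes no phase shift.
Net: one phase inversion between the two reflected rays.
So the condition for constructive reflection is 2 n t = (m + ½) λ.
Minimum at m = 0: t = λ / (4 n) = 595 / (4 × 1.3) = 114 nm.

114 nm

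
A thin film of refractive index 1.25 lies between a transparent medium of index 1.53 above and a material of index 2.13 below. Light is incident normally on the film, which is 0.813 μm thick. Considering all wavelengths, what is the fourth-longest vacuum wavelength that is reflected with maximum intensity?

Top surface (1.53 → 1.25): reflection off a lower-index medium gives no phase shift.
Ray reflecting at the bottom interface goes from n = 1.25 toward n = 2.13: a half-wave phase shift.
Exactly one π shift → a net half-wave offset.
So the condition for constructive reflection is 2 n t = (m + ½) λ.
λ = 2 n t / (m + ½). The fourth-longest wavelength is m = 3: λ = 2 × 1.25 × 813 / 3.50 = 581 nm.

581 nm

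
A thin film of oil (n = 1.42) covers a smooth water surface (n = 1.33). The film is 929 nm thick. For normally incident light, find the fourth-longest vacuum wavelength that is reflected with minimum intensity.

660 nm

Ray reflecting at the top interface goes from n = 1.0 toward n = 1.42: a half-wave phase shift.
Bottom surface (1.42 → 1.33): reflection off a lower-index medium gives no phase shift.
Exactly one π shift → a net half-wave offset.
With one net inversion, destructive interference in reflection requires 2 n t = m λ.
λ = 2 n t / m. The fourth-longest wavelength is m = 4: λ = 2 × 1.42 × 929 / 4.00 = 660 nm.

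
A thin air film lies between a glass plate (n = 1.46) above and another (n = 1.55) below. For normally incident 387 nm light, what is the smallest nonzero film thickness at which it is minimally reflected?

Top surface (1.46 → 1.0): reflection off a lower-index medium gives no phase shift.
Bottom surface (1.0 → 1.55): reflection off a higher-index medium gives a half-wave phase shift.
Exactly one π shift → a net half-wave offset.
For weak reflection here: 2 n t = m λ.
The smallest nonzero thickness corresponds to m = 1: t = m λ / (2 n) = 1.00 × 387 / (2 × 1.0) = 194 nm.

194 nm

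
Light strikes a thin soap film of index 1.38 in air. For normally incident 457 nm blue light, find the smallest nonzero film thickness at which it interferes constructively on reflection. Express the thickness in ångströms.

At the upper boundary (n = 1.0 to n = 1.38) the reflected ray undergoes a half-wave phase shift.
Ray reflecting at the bottom interface goes from n = 1.38 toward n = 1.0: no phase shift.
Exactly one π shift → a net half-wave offset.
So the condition for constructive reflection is 2 n t = (m + ½) λ.
Minimum at m = 0: t = λ / (4 n) = 457 / (4 × 1.38) = 82.8 nm.

828 Å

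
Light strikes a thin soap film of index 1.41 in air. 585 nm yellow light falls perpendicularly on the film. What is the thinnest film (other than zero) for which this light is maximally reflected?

Top surface (1.0 → 1.41): reflection off a higher-index medium gives a half-wave phase shift.
At the lower boundary (n = 1.41 to n = 1.0) the reflected ray undergoes no phase shift.
Net: one phase inversion between the two reflected rays.
So the condition for constructive reflection is 2 n t = (m + ½) λ.
Minimum at m = 0: t = λ / (4 n) = 585 / (4 × 1.41) = 104 nm.

104 nm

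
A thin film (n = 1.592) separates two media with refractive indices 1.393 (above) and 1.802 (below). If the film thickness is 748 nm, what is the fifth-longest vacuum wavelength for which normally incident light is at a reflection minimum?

529 nm

Top surface (1.393 → 1.592): reflection off a higher-index medium gives a half-wave phase shift.
At the lower boundary (n = 1.592 to n = 1.802) the reflected ray undergoes a half-wave phase shift.
The two reflections carry the same phase change, so no net offset.
For minimum reflection here: 2 n t = (m + ½) λ.
λ = 2 n t / (m + ½). The fifth-longest wavelength is m = 4: λ = 2 × 1.592 × 748 / 4.50 = 529 nm.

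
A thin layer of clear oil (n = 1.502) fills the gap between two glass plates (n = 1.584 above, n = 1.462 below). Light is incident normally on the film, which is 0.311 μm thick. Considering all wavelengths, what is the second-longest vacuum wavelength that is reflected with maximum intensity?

467 nm

At the upper boundary (n = 1.584 to n = 1.502) the reflected ray undergoes no phase shift.
At the lower boundary (n = 1.502 to n = 1.462) the reflected ray undergoes no phase shift.
Zero or two π shifts → no net half-wave offset.
So the condition for constructive reflection is 2 n t = m λ.
λ = 2 n t / m. The second-longest wavelength is m = 2: λ = 2 × 1.502 × 311 / 2.00 = 467 nm.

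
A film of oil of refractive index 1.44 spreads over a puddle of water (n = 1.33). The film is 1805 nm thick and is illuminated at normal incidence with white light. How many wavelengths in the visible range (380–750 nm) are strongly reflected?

7

Ray reflecting at the top interface goes from n = 1.0 toward n = 1.44: a half-wave phase shift.
Ray reflecting at the bottom interface goes from n = 1.44 toward n = 1.33: no phase shift.
The two reflections differ by half a wavelength.
So the condition for constructive reflection is 2 n t = (m + ½) λ.
λ = 2 n t / (m + ½) = 5198 / (m + ½) nm.
m=6: 800 nm (IR); m=7: 693 nm (visible); m=8: 612 nm (visible); m=9: 547 nm (visible); m=10: 495 nm (visible); m=11: 452 nm (visible); m=12: 416 nm (visible); m=13: 385 nm (visible); m=14: 359 nm (UV).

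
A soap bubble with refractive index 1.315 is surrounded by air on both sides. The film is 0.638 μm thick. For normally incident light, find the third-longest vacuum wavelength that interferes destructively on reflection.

At the upper boundary (n = 1.0 to n = 1.315) the reflected ray undergoes a half-wave phase shift.
Ray reflecting at the bottom interface goes from n = 1.315 toward n = 1.0: no phase shift.
Exactly one π shift → a net half-wave offset.
For minimum reflection here: 2 n t = m λ.
λ = 2 n t / m. The third-longest wavelength is m = 3: λ = 2 × 1.315 × 638 / 3.00 = 559 nm.

559 nm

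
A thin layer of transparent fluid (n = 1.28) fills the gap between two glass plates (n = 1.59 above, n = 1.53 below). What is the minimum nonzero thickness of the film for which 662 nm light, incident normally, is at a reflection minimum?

259 nm

At the upper boundary (n = 1.59 to n = 1.28) the reflected ray undergoes no phase shift.
Bottom surface (1.28 → 1.53): reflection off a higher-index medium gives a half-wave phase shift.
Net: one phase inversion between the two reflected rays.
So the condition for destructive reflection is 2 n t = m λ.
Minimum nonzero at m = 1: t = λ / (2 n) = 662 / (2 × 1.28) = 259 nm.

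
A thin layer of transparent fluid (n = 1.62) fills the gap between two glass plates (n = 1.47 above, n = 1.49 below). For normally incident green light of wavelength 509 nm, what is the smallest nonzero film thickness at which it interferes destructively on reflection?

157 nm

At the upper boundary (n = 1.47 to n = 1.62) the reflected ray undergoes a half-wave phase shift.
At the lower boundary (n = 1.62 to n = 1.49) the reflected ray undergoes no phase shift.
Exactly one π shift → a net half-wave offset.
With one net inversion, destructive interference in reflection requires 2 n t = m λ.
The smallest nonzero thickness corresponds to m = 1: t = m λ / (2 n) = 1.00 × 509 / (2 × 1.62) = 157 nm.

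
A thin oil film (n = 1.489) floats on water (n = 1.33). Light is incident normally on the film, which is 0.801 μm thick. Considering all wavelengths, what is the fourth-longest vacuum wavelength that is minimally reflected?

596 nm

Ray reflecting at the top interface goes from n = 1.0 toward n = 1.489: a half-wave phase shift.
Bottom surface (1.489 → 1.33): reflection off a lower-index medium gives no phase shift.
Exactly one π shift → a net half-wave offset.
So the condition for destructive reflection is 2 n t = m λ.
λ = 2 n t / m. The fourth-longest wavelength is m = 4: λ = 2 × 1.489 × 801 / 4.00 = 596 nm.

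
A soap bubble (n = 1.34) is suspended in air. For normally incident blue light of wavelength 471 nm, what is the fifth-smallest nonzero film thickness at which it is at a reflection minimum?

879 nm

At the upper boundary (n = 1.0 to n = 1.34) the reflected ray undergoes a half-wave phase shift.
At the lower boundary (n = 1.34 to n = 1.0) the reflected ray undergoes no phase shift.
The two reflections differ by half a wavelength.
For weak reflection here: 2 n t = m λ.
The fifth-smallest nonzero thickness corresponds to m = 5: t = m λ / (2 n) = 5.00 × 471 / (2 × 1.34) = 879 nm.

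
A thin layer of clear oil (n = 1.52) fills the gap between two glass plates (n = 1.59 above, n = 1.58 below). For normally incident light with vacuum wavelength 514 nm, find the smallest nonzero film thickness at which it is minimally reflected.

Ray reflecting at the top interface goes from n = 1.59 toward n = 1.52: no phase shift.
Ray reflecting at the bottom interface goes from n = 1.52 toward n = 1.58: a half-wave phase shift.
Net: one phase inversion between the two reflected rays.
For weak reflection here: 2 n t = m λ.
Minimum nonzero at m = 1: t = λ / (2 n) = 514 / (2 × 1.52) = 169 nm.

169 nm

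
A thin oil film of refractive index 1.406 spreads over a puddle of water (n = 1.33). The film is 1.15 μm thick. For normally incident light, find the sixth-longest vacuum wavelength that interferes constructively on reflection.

588 nm

Ray reflecting at the top interface goes from n = 1.0 toward n = 1.406: a half-wave phase shift.
Ray reflecting at the bottom interface goes from n = 1.406 toward n = 1.33: no phase shift.
The two reflections differ by half a wavelength.
So the condition for constructive reflection is 2 n t = (m + ½) λ.
λ = 2 n t / (m + ½). The sixth-longest wavelength is m = 5: λ = 2 × 1.406 × 1150 / 5.50 = 588 nm.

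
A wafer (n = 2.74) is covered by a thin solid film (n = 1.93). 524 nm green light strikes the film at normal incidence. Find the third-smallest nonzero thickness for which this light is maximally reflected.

407 nm

Ray reflecting at the top interface goes from n = 1.0 toward n = 1.93: a half-wave phase shift.
Ray reflecting at the bottom interface goes from n = 1.93 toward n = 2.74: a half-wave phase shift.
The two reflections carry the same phase change, so no net offset.
With no net inversion, constructive interference in reflection requires 2 n t = m λ.
The third-smallest nonzero thickness corresponds to m = 3: t = m λ / (2 n) = 3.00 × 524 / (2 × 1.93) = 407 nm.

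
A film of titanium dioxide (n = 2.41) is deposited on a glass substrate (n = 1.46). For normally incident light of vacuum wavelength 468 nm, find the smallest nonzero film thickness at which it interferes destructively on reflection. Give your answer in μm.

0.0971 μm

At the upper boundary (n = 1.0 to n = 2.41) the reflected ray undergoes a half-wave phase shift.
Ray reflecting at the bottom interface goes from n = 2.41 toward n = 1.46: no phase shift.
Exactly one π shift → a net half-wave offset.
With one net inversion, destructive interference in reflection requires 2 n t = m λ.
Minimum nonzero at m = 1: t = λ / (2 n) = 468 / (2 × 2.41) = 97.1 nm.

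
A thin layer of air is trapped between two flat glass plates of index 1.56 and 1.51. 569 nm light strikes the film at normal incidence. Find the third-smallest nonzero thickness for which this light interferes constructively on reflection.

Top surface (1.56 → 1.0): reflection off a lower-index medium gives no phase shift.
Bottom surface (1.0 → 1.51): reflection off a higher-index medium gives a half-wave phase shift.
Exactly one π shift → a net half-wave offset.
With one net inversion, constructive interference in reflection requires 2 n t = (m + ½) λ.
The third-smallest nonzero thickness corresponds to m = 2: t = (m + ½) λ / (2 n) = 2.50 × 569 / (2 × 1.0) = 711 nm.

711 nm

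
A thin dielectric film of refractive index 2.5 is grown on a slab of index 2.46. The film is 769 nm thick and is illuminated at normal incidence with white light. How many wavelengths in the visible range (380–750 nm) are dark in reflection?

5

Top surface (1.0 → 2.5): reflection off a higher-index medium gives a half-wave phase shift.
Ray reflecting at the bottom interface goes from n = 2.5 toward n = 2.46: no phase shift.
Net: one phase inversion between the two reflected rays.
So the condition for destructive reflection is 2 n t = m λ.
λ = 2 n t / m = 3845 / m nm.
m=5: 769 nm (IR); m=6: 641 nm (visible); m=7: 549 nm (visible); m=8: 481 nm (visible); m=9: 427 nm (visible); m=10: 385 nm (visible); m=11: 350 nm (UV).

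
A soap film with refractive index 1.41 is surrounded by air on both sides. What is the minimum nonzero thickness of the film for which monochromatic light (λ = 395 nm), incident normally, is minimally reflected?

At the upper boundary (n = 1.0 to n = 1.41) the reflected ray undergoes a half-wave phase shift.
Ray reflecting at the bottom interface goes from n = 1.41 toward n = 1.0: no phase shift.
The two reflections differ by half a wavelength.
With one net inversion, destructive interference in reflection requires 2 n t = m λ.
Minimum nonzero at m = 1: t = λ / (2 n) = 395 / (2 × 1.41) = 140 nm.

140 nm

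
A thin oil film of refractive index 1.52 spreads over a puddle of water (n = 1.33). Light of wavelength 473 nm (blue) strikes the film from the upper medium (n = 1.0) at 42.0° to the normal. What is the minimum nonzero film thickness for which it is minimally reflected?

Ray reflecting at the top interface goes from n = 1.0 toward n = 1.52: a half-wave phase shift.
At the lower boundary (n = 1.52 to n = 1.33) the reflected ray undergoes no phase shift.
Exactly one π shift → a net half-wave offset.
With one net inversion, destructive interference in reflection requires 2 n t cos θ_r = m λ.
Snell's law: 1.0 sin 42.0° = 1.52 sin θ_r → sin θ_r = 0.440, cos θ_r = 0.898.
Minimum nonzero at m = 1: t = λ / (2 n cos θ_r) = 473 / (2 × 1.52 × 0.898) = 173 nm.

173 nm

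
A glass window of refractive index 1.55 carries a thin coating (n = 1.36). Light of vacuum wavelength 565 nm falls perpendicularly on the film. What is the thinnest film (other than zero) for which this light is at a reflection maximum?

208 nm

At the upper boundary (n = 1.0 to n = 1.36) the reflected ray undergoes a half-wave phase shift.
At the lower boundary (n = 1.36 to n = 1.55) the reflected ray undergoes a half-wave phase shift.
Zero or two π shifts → no net half-wave offset.
So the condition for constructive reflection is 2 n t = m λ.
Minimum nonzero at m = 1: t = λ / (2 n) = 565 / (2 × 1.36) = 208 nm.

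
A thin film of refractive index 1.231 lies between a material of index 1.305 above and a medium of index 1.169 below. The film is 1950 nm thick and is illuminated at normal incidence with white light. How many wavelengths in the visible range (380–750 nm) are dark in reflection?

At the upper boundary (n = 1.305 to n = 1.231) the reflected ray undergoes no phase shift.
At the lower boundary (n = 1.231 to n = 1.169) the reflected ray undergoes no phase shift.
Net: no relative phase inversion (both shifts match).
For minimum reflection here: 2 n t = (m + ½) λ.
λ = 2 n t / (m + ½) = 4801 / (m + ½) nm.
m=5: 873 nm (IR); m=6: 739 nm (visible); m=7: 640 nm (visible); m=8: 565 nm (visible); m=9: 505 nm (visible); m=10: 457 nm (visible); m=11: 417 nm (visible); m=12: 384 nm (visible); m=13: 356 nm (UV).

7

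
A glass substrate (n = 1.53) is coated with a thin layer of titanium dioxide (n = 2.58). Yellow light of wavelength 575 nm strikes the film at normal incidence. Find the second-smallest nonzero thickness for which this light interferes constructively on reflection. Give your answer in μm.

0.167 μm

Ray reflecting at the top interface goes from n = 1.0 toward n = 2.58: a half-wave phase shift.
Ray reflecting at the bottom interface goes from n = 2.58 toward n = 1.53: no phase shift.
Exactly one π shift → a net half-wave offset.
With one net inversion, constructive interference in reflection requires 2 n t = (m + ½) λ.
The second-smallest nonzero thickness corresponds to m = 1: t = (m + ½) λ / (2 n) = 1.50 × 575 / (2 × 2.58) = 167 nm.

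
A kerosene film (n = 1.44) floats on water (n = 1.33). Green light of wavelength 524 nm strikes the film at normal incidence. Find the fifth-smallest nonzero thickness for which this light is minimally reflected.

910 nm

Top surface (1.0 → 1.44): reflection off a higher-index medium gives a half-wave phase shift.
Bottom surface (1.44 → 1.33): reflection off a lower-index medium gives no phase shift.
The two reflections differ by half a wavelength.
With one net inversion, destructive interference in reflection requires 2 n t = m λ.
The fifth-smallest nonzero thickness corresponds to m = 5: t = m λ / (2 n) = 5.00 × 524 / (2 × 1.44) = 910 nm.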